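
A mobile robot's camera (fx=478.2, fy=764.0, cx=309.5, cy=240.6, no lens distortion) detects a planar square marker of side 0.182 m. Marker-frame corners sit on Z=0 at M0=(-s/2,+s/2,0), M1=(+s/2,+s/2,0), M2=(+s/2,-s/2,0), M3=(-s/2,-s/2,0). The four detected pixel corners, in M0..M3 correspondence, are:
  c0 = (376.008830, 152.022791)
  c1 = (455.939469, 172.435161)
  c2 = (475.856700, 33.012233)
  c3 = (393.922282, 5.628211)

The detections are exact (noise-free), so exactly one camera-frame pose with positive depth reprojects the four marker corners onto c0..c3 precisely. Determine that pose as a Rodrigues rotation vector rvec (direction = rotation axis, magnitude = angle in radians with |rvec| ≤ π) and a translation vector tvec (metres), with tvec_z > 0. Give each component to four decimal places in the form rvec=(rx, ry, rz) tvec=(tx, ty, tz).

rvec=(0.2070, -0.2199, 0.1477) tvec=(0.2385, -0.1899, 0.9780)

Intrinsics K: fx=478.2, fy=764.0, cx=309.5, cy=240.6
Marker side s = 0.182 m; corners in marker frame (Z=0):
  M0 = (-0.0910, +0.0910, 0)
  M1 = (+0.0910, +0.0910, 0)
  M2 = (+0.0910, -0.0910, 0)
  M3 = (-0.0910, -0.0910, 0)
Detected image corners:
  c0 = (376.008830, 152.022791) px
  c1 = (455.939469, 172.435161) px
  c2 = (475.856700, 33.012233) px
  c3 = (393.922282, 5.628211) px
Planar DLT: solve 8×8 A·h = b for H (H[2,2]=1):
  H  [+545.01936 -22.70201 +426.13656]
  H  [+152.40450 +802.15847 +92.27460]
  H  [+0.23607 +0.19121 +1.00000]
B = K⁻¹H; ‖b₁‖=1.022470, ‖b₂‖=1.022470; λ = 2/(‖b₁‖+‖b₂‖) = 0.978024, sign → tz>0 ⇒ λ=+0.978024
r₁ = λ·B[:,0] = (+0.96525,+0.12239,+0.23088); r₂ = λ·B[:,1] = (-0.16747,+0.96798,+0.18701)
r₃ = r₁×r₂ = (-0.20060,-0.21917,+0.95484); SVD([r₁ r₂ r₃]) → R = UVᵀ:
  R  [+0.96525 -0.16747 -0.20060]
  R  [+0.12239 +0.96798 -0.21917]
  R  [+0.23088 +0.18701 +0.95484]
t = (+0.23855, -0.18988, +0.97802) m
tr R = 2.888075; θ = arccos((tr R − 1)/2) = 0.336133 rad = 19.259°
axis k = ((R−Rᵀ)₃₂, (R−Rᵀ)₁₃, (R−Rᵀ)₂₁) / (2 sinθ) = (+0.615728, -0.654077, +0.439389)
rvec = θ·k = (+0.206966, -0.219857, +0.147693)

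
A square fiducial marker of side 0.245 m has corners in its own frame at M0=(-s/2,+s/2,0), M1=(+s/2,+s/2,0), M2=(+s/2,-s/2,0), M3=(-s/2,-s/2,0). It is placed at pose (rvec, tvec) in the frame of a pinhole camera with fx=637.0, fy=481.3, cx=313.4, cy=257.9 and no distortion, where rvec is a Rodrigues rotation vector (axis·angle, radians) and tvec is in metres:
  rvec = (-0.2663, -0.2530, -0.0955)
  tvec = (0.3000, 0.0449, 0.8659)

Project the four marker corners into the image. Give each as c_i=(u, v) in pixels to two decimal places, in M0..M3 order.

c0=(469.87, 359.64) c1=(631.84, 344.03) c2=(589.72, 216.36) c3=(436.03, 221.48)

Intrinsics K: fx=637.0, fy=481.3, cx=313.4, cy=257.9
Marker side s = 0.245 m; corners in marker frame (Z=0):
  M0 = (-0.1225, +0.1225, 0)
  M1 = (+0.1225, +0.1225, 0)
  M2 = (+0.1225, -0.1225, 0)
  M3 = (-0.1225, -0.1225, 0)
rvec = (-0.2663, -0.2530, -0.0955), |rvec| = θ = 0.37953 rad = 21.746°
Rodrigues: sinθ=0.37049, 1−cosθ=0.07116; R = I + sinθ·[k]× + (1−cosθ)·[k]×²:
    [+0.96387 +0.12651 -0.23441]
    [-0.05994 +0.96046 +0.27189]
    [+0.25953 -0.24802 +0.93334]
t = (0.3000, 0.0449, 0.8659) m
M0: Pc = R·M0+t = (+0.19742, +0.16990, +0.80373); u = 637.0·(+0.19742)/0.80373 + 313.4 = 469.8694, v = 481.3·(+0.16990)/0.80373 + 257.9 = 359.6417
M1: Pc = R·M1+t = (+0.43357, +0.15521, +0.86731); u = 637.0·(+0.43357)/0.86731 + 313.4 = 631.8384, v = 481.3·(+0.15521)/0.86731 + 257.9 = 344.0334
M2: Pc = R·M2+t = (+0.40258, -0.08010, +0.92807); u = 637.0·(+0.40258)/0.92807 + 313.4 = 589.7156, v = 481.3·(-0.08010)/0.92807 + 257.9 = 216.3607
M3: Pc = R·M3+t = (+0.16643, -0.06541, +0.86449); u = 637.0·(+0.16643)/0.86449 + 313.4 = 436.0330, v = 481.3·(-0.06541)/0.86449 + 257.9 = 221.4812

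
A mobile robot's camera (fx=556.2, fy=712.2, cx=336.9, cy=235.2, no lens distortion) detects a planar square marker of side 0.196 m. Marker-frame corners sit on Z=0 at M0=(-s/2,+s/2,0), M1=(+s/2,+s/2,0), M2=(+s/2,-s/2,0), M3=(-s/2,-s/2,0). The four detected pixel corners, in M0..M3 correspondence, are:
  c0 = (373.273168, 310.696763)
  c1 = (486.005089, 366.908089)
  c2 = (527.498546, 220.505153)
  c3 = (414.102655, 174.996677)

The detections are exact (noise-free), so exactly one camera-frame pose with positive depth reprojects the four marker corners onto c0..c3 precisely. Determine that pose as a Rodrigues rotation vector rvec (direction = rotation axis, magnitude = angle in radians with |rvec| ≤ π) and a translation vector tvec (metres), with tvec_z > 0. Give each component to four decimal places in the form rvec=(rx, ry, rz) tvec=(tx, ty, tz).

Intrinsics K: fx=556.2, fy=712.2, cx=336.9, cy=235.2
Marker side s = 0.196 m; corners in marker frame (Z=0):
  M0 = (-0.0980, +0.0980, 0)
  M1 = (+0.0980, +0.0980, 0)
  M2 = (+0.0980, -0.0980, 0)
  M3 = (-0.0980, -0.0980, 0)
Detected image corners:
  c0 = (373.273168, 310.696763) px
  c1 = (486.005089, 366.908089) px
  c2 = (527.498546, 220.505153) px
  c3 = (414.102655, 174.996677) px
Planar DLT: solve 8×8 A·h = b for H (H[2,2]=1):
  H  [+418.50125 -254.11570 +448.46890]
  H  [+164.85639 +692.39139 +266.72200]
  H  [-0.35177 -0.09810 +1.00000]
B = K⁻¹H; ‖b₁‖=1.084797, ‖b₂‖=1.084797; λ = 2/(‖b₁‖+‖b₂‖) = 0.921831, sign → tz>0 ⇒ λ=+0.921831
r₁ = λ·B[:,0] = (+0.89003,+0.32047,-0.32427); r₂ = λ·B[:,1] = (-0.36639,+0.92606,-0.09043)
r₃ = r₁×r₂ = (+0.27131,+0.19930,+0.94163); SVD([r₁ r₂ r₃]) → R = UVᵀ:
  R  [+0.89003 -0.36639 +0.27131]
  R  [+0.32047 +0.92606 +0.19930]
  R  [-0.32427 -0.09043 +0.94163]
t = (+0.18491, +0.04080, +0.92183) m
tr R = 2.757718; θ = arccos((tr R − 1)/2) = 0.497331 rad = 28.495°
axis k = ((R−Rᵀ)₃₂, (R−Rᵀ)₁₃, (R−Rᵀ)₂₁) / (2 sinθ) = (-0.303645, +0.624189, +0.719853)
rvec = θ·k = (-0.151012, +0.310429, +0.358005)

rvec=(-0.1510, 0.3104, 0.3580) tvec=(0.1849, 0.0408, 0.9218)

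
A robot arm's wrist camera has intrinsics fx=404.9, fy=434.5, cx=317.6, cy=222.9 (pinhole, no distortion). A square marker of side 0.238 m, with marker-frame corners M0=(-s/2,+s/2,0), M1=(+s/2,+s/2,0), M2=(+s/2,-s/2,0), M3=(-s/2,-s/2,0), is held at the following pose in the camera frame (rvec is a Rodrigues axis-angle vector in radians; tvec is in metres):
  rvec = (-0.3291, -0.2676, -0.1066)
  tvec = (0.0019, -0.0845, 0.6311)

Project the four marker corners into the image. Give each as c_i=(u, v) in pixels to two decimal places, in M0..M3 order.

Intrinsics K: fx=404.9, fy=434.5, cx=317.6, cy=222.9
Marker side s = 0.238 m; corners in marker frame (Z=0):
  M0 = (-0.1190, +0.1190, 0)
  M1 = (+0.1190, +0.1190, 0)
  M2 = (+0.1190, -0.1190, 0)
  M3 = (-0.1190, -0.1190, 0)
rvec = (-0.3291, -0.2676, -0.1066), |rvec| = θ = 0.43736 rad = 25.059°
Rodrigues: sinθ=0.42355, 1−cosθ=0.09413; R = I + sinθ·[k]× + (1−cosθ)·[k]×²:
    [+0.95917 +0.14657 -0.24189]
    [-0.05990 +0.94111 +0.33275]
    [+0.27641 -0.30467 +0.91147]
t = (0.0019, -0.0845, 0.6311) m
M0: Pc = R·M0+t = (-0.09480, +0.03462, +0.56195); u = 404.9·(-0.09480)/0.56195 + 317.6 = 249.2946, v = 434.5·(+0.03462)/0.56195 + 222.9 = 249.6683
M1: Pc = R·M1+t = (+0.13348, +0.02036, +0.62774); u = 404.9·(+0.13348)/0.62774 + 317.6 = 403.6986, v = 434.5·(+0.02036)/0.62774 + 222.9 = 236.9957
M2: Pc = R·M2+t = (+0.09860, -0.20362, +0.70025); u = 404.9·(+0.09860)/0.70025 + 317.6 = 374.6125, v = 434.5·(-0.20362)/0.70025 + 222.9 = 96.5550
M3: Pc = R·M3+t = (-0.12968, -0.18936, +0.63446); u = 404.9·(-0.12968)/0.63446 + 317.6 = 234.8391, v = 434.5·(-0.18936)/0.63446 + 222.9 = 93.2172

c0=(249.29, 249.67) c1=(403.70, 237.00) c2=(374.61, 96.55) c3=(234.84, 93.22)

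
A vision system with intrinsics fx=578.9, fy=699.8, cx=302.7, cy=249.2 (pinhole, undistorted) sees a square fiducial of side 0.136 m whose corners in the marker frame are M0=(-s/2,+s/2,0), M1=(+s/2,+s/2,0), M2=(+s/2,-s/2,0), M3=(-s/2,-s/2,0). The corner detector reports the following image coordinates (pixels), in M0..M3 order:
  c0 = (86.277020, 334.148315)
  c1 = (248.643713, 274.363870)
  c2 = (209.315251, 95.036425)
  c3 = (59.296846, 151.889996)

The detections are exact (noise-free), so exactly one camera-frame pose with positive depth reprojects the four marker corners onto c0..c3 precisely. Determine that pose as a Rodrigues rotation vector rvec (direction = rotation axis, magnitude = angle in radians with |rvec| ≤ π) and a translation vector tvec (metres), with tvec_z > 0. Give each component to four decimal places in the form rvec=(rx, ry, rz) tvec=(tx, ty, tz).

Intrinsics K: fx=578.9, fy=699.8, cx=302.7, cy=249.2
Marker side s = 0.136 m; corners in marker frame (Z=0):
  M0 = (-0.0680, +0.0680, 0)
  M1 = (+0.0680, +0.0680, 0)
  M2 = (+0.0680, -0.0680, 0)
  M3 = (-0.0680, -0.0680, 0)
Detected image corners:
  c0 = (86.277020, 334.148315) px
  c1 = (248.643713, 274.363870) px
  c2 = (209.315251, 95.036425) px
  c3 = (59.296846, 151.889996) px
Planar DLT: solve 8×8 A·h = b for H (H[2,2]=1):
  H  [+1137.07494 +157.92224 +149.90369]
  H  [-442.07381 +1207.99002 +210.49657]
  H  [-0.06394 -0.56774 +1.00000]
B = K⁻¹H; ‖b₁‖=2.089362, ‖b₂‖=2.089362; λ = 2/(‖b₁‖+‖b₂‖) = 0.478615, sign → tz>0 ⇒ λ=+0.478615
r₁ = λ·B[:,0] = (+0.95610,-0.29145,-0.03060); r₂ = λ·B[:,1] = (+0.27265,+0.92294,-0.27173)
r₃ = r₁×r₂ = (+0.10744,+0.25145,+0.96189); SVD([r₁ r₂ r₃]) → R = UVᵀ:
  R  [+0.95610 +0.27265 +0.10744]
  R  [-0.29145 +0.92294 +0.25145]
  R  [-0.03060 -0.27173 +0.96189]
t = (-0.12633, -0.02647, +0.47861) m
tr R = 2.840928; θ = arccos((tr R − 1)/2) = 0.401530 rad = 23.006°
axis k = ((R−Rᵀ)₃₂, (R−Rᵀ)₁₃, (R−Rᵀ)₂₁) / (2 sinθ) = (-0.669328, +0.176600, -0.721674)
rvec = θ·k = (-0.268755, +0.070910, -0.289773)

rvec=(-0.2688, 0.0709, -0.2898) tvec=(-0.1263, -0.0265, 0.4786)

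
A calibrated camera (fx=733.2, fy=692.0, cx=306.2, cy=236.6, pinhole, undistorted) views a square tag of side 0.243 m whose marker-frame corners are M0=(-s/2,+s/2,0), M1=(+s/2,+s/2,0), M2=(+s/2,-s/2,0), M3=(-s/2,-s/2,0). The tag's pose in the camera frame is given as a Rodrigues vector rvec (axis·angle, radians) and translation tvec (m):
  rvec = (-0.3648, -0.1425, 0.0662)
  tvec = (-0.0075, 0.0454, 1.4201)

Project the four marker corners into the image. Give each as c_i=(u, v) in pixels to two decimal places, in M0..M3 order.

c0=(234.96, 311.70) c1=(362.99, 320.93) c2=(364.31, 209.98) c3=(244.04, 198.95)

Intrinsics K: fx=733.2, fy=692.0, cx=306.2, cy=236.6
Marker side s = 0.243 m; corners in marker frame (Z=0):
  M0 = (-0.1215, +0.1215, 0)
  M1 = (+0.1215, +0.1215, 0)
  M2 = (+0.1215, -0.1215, 0)
  M3 = (-0.1215, -0.1215, 0)
rvec = (-0.3648, -0.1425, 0.0662), |rvec| = θ = 0.39720 rad = 22.758°
Rodrigues: sinθ=0.38684, 1−cosθ=0.07785; R = I + sinθ·[k]× + (1−cosθ)·[k]×²:
    [+0.98782 -0.03882 -0.15070]
    [+0.09013 +0.93217 +0.35063]
    [+0.12687 -0.35994 +0.92431]
t = (-0.0075, 0.0454, 1.4201) m
M0: Pc = R·M0+t = (-0.13224, +0.14771, +1.36095); u = 733.2·(-0.13224)/1.36095 + 306.2 = 234.9589, v = 692.0·(+0.14771)/1.36095 + 236.6 = 311.7048
M1: Pc = R·M1+t = (+0.10780, +0.16961, +1.39178); u = 733.2·(+0.10780)/1.39178 + 306.2 = 362.9914, v = 692.0·(+0.16961)/1.39178 + 236.6 = 320.9302
M2: Pc = R·M2+t = (+0.11724, -0.05691, +1.47925); u = 733.2·(+0.11724)/1.47925 + 306.2 = 364.3092, v = 692.0·(-0.05691)/1.47925 + 236.6 = 209.9780
M3: Pc = R·M3+t = (-0.12280, -0.07881, +1.44842); u = 733.2·(-0.12280)/1.44842 + 306.2 = 244.0362, v = 692.0·(-0.07881)/1.44842 + 236.6 = 198.9482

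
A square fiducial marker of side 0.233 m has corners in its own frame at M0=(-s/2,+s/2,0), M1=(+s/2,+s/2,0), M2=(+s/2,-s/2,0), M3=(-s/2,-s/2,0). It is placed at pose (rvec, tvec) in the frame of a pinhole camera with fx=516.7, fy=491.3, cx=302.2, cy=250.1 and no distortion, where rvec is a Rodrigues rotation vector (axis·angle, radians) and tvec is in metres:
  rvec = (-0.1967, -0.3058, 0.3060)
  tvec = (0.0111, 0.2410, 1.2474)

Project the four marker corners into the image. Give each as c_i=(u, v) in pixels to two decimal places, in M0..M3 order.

Intrinsics K: fx=516.7, fy=491.3, cx=302.2, cy=250.1
Marker side s = 0.233 m; corners in marker frame (Z=0):
  M0 = (-0.1165, +0.1165, 0)
  M1 = (+0.1165, +0.1165, 0)
  M2 = (+0.1165, -0.1165, 0)
  M3 = (-0.1165, -0.1165, 0)
rvec = (-0.1967, -0.3058, 0.3060), |rvec| = θ = 0.47523 rad = 27.228°
Rodrigues: sinθ=0.45754, 1−cosθ=0.11081; R = I + sinθ·[k]× + (1−cosθ)·[k]×²:
    [+0.90817 -0.26510 -0.32395]
    [+0.32413 +0.93507 +0.14347]
    [+0.26489 -0.23529 +0.93513]
t = (0.0111, 0.2410, 1.2474) m
M0: Pc = R·M0+t = (-0.12559, +0.31218, +1.18913); u = 516.7·(-0.12559)/1.18913 + 302.2 = 247.6304, v = 491.3·(+0.31218)/1.18913 + 250.1 = 379.0782
M1: Pc = R·M1+t = (+0.08602, +0.38770, +1.25085); u = 516.7·(+0.08602)/1.25085 + 302.2 = 337.7324, v = 491.3·(+0.38770)/1.25085 + 250.1 = 402.3770
M2: Pc = R·M2+t = (+0.14779, +0.16982, +1.30567); u = 516.7·(+0.14779)/1.30567 + 302.2 = 360.6842, v = 491.3·(+0.16982)/1.30567 + 250.1 = 314.0019
M3: Pc = R·M3+t = (-0.06382, +0.09430, +1.24395); u = 516.7·(-0.06382)/1.24395 + 302.2 = 275.6918, v = 491.3·(+0.09430)/1.24395 + 250.1 = 287.3452

c0=(247.63, 379.08) c1=(337.73, 402.38) c2=(360.68, 314.00) c3=(275.69, 287.35)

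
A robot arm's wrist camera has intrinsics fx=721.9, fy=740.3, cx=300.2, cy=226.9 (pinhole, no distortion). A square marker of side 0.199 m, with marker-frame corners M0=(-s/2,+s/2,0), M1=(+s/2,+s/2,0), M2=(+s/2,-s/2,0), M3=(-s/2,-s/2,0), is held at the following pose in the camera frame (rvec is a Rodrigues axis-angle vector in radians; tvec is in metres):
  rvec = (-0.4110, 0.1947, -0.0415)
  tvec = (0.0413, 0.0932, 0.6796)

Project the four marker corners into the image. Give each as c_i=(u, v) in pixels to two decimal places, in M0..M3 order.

c0=(238.52, 443.34) c1=(461.49, 436.97) c2=(443.00, 220.72) c3=(245.04, 236.88)

Intrinsics K: fx=721.9, fy=740.3, cx=300.2, cy=226.9
Marker side s = 0.199 m; corners in marker frame (Z=0):
  M0 = (-0.0995, +0.0995, 0)
  M1 = (+0.0995, +0.0995, 0)
  M2 = (+0.0995, -0.0995, 0)
  M3 = (-0.0995, -0.0995, 0)
rvec = (-0.4110, 0.1947, -0.0415), |rvec| = θ = 0.45667 rad = 26.166°
Rodrigues: sinθ=0.44097, 1−cosθ=0.10248; R = I + sinθ·[k]× + (1−cosθ)·[k]×²:
    [+0.98053 +0.00075 +0.19638]
    [-0.07939 +0.91615 +0.39289]
    [-0.17962 -0.40083 +0.89837]
t = (0.0413, 0.0932, 0.6796) m
M0: Pc = R·M0+t = (-0.05619, +0.19226, +0.65759); u = 721.9·(-0.05619)/0.65759 + 300.2 = 238.5174, v = 740.3·(+0.19226)/0.65759 + 226.9 = 443.3383
M1: Pc = R·M1+t = (+0.13894, +0.17646, +0.62184); u = 721.9·(+0.13894)/0.62184 + 300.2 = 461.4924, v = 740.3·(+0.17646)/0.62184 + 226.9 = 436.9708
M2: Pc = R·M2+t = (+0.13879, -0.00586, +0.70161); u = 721.9·(+0.13879)/0.70161 + 300.2 = 443.0011, v = 740.3·(-0.00586)/0.70161 + 226.9 = 220.7204
M3: Pc = R·M3+t = (-0.05634, +0.00994, +0.73736); u = 721.9·(-0.05634)/0.73736 + 300.2 = 245.0436, v = 740.3·(+0.00994)/0.73736 + 226.9 = 236.8823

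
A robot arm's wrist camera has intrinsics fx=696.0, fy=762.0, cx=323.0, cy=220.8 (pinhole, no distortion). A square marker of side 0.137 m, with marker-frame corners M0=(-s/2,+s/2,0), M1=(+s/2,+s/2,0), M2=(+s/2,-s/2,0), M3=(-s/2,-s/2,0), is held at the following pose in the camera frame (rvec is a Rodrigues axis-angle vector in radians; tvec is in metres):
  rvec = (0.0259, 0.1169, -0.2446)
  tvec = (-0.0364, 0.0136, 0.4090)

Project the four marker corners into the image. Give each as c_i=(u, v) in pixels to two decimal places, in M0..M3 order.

Intrinsics K: fx=696.0, fy=762.0, cx=323.0, cy=220.8
Marker side s = 0.137 m; corners in marker frame (Z=0):
  M0 = (-0.0685, +0.0685, 0)
  M1 = (+0.0685, +0.0685, 0)
  M2 = (+0.0685, -0.0685, 0)
  M3 = (-0.0685, -0.0685, 0)
rvec = (0.0259, 0.1169, -0.2446), |rvec| = θ = 0.27233 rad = 15.604°
Rodrigues: sinθ=0.26898, 1−cosθ=0.03685; R = I + sinθ·[k]× + (1−cosθ)·[k]×²:
    [+0.96348 +0.24309 +0.11231]
    [-0.24008 +0.96994 -0.03979]
    [-0.11861 +0.01137 +0.99288]
t = (-0.0364, 0.0136, 0.4090) m
M0: Pc = R·M0+t = (-0.08575, +0.09649, +0.41790); u = 696.0·(-0.08575)/0.41790 + 323.0 = 180.1930, v = 762.0·(+0.09649)/0.41790 + 220.8 = 396.7319
M1: Pc = R·M1+t = (+0.04625, +0.06359, +0.40165); u = 696.0·(+0.04625)/0.40165 + 323.0 = 403.1438, v = 762.0·(+0.06359)/0.40165 + 220.8 = 341.4494
M2: Pc = R·M2+t = (+0.01295, -0.06929, +0.40010); u = 696.0·(+0.01295)/0.40010 + 323.0 = 345.5215, v = 762.0·(-0.06929)/0.40010 + 220.8 = 88.8413
M3: Pc = R·M3+t = (-0.11905, -0.03639, +0.41635); u = 696.0·(-0.11905)/0.41635 + 323.0 = 123.9853, v = 762.0·(-0.03639)/0.41635 + 220.8 = 154.1896

c0=(180.19, 396.73) c1=(403.14, 341.45) c2=(345.52, 88.84) c3=(123.99, 154.19)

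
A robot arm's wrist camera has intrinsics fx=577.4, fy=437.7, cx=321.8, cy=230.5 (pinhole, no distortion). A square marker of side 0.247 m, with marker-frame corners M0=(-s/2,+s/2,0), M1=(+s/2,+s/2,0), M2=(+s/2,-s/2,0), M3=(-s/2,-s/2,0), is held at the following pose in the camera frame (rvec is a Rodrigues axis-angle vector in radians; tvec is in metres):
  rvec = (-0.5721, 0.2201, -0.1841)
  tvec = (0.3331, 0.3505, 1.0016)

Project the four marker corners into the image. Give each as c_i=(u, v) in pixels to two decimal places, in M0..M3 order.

c0=(460.17, 451.65) c1=(615.74, 433.37) c2=(562.45, 322.06) c3=(428.27, 341.94)

Intrinsics K: fx=577.4, fy=437.7, cx=321.8, cy=230.5
Marker side s = 0.247 m; corners in marker frame (Z=0):
  M0 = (-0.1235, +0.1235, 0)
  M1 = (+0.1235, +0.1235, 0)
  M2 = (+0.1235, -0.1235, 0)
  M3 = (-0.1235, -0.1235, 0)
rvec = (-0.5721, 0.2201, -0.1841), |rvec| = θ = 0.64003 rad = 36.671°
Rodrigues: sinθ=0.59722, 1−cosθ=0.19792; R = I + sinθ·[k]× + (1−cosθ)·[k]×²:
    [+0.96022 +0.11095 +0.25627]
    [-0.23263 +0.82549 +0.51426]
    [-0.15449 -0.55341 +0.81846]
t = (0.3331, 0.3505, 1.0016) m
M0: Pc = R·M0+t = (+0.22821, +0.48118, +0.95233); u = 577.4·(+0.22821)/0.95233 + 321.8 = 460.1668, v = 437.7·(+0.48118)/0.95233 + 230.5 = 451.6527
M1: Pc = R·M1+t = (+0.46539, +0.42372, +0.91417); u = 577.4·(+0.46539)/0.91417 + 321.8 = 615.7434, v = 437.7·(+0.42372)/0.91417 + 230.5 = 433.3732
M2: Pc = R·M2+t = (+0.43799, +0.21982, +1.05087); u = 577.4·(+0.43799)/1.05087 + 321.8 = 562.4514, v = 437.7·(+0.21982)/1.05087 + 230.5 = 322.0593
M3: Pc = R·M3+t = (+0.20081, +0.27728, +1.08903); u = 577.4·(+0.20081)/1.08903 + 321.8 = 428.2698, v = 437.7·(+0.27728)/1.08903 + 230.5 = 341.9448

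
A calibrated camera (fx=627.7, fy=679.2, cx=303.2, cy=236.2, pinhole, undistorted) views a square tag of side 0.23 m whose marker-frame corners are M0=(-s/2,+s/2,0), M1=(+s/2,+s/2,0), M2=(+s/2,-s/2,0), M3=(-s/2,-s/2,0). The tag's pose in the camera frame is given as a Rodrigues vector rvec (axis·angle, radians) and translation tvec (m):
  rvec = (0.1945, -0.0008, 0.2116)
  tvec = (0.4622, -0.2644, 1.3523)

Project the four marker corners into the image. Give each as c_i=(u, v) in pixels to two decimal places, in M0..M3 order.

Intrinsics K: fx=627.7, fy=679.2, cx=303.2, cy=236.2
Marker side s = 0.23 m; corners in marker frame (Z=0):
  M0 = (-0.1150, +0.1150, 0)
  M1 = (+0.1150, +0.1150, 0)
  M2 = (+0.1150, -0.1150, 0)
  M3 = (-0.1150, -0.1150, 0)
rvec = (0.1945, -0.0008, 0.2116), |rvec| = θ = 0.28741 rad = 16.467°
Rodrigues: sinθ=0.28347, 1−cosθ=0.04102; R = I + sinθ·[k]× + (1−cosθ)·[k]×²:
    [+0.97777 -0.20878 +0.01965]
    [+0.20862 +0.95898 -0.19192]
    [+0.02123 +0.19175 +0.98121]
t = (0.4622, -0.2644, 1.3523) m
M0: Pc = R·M0+t = (+0.32575, -0.17811, +1.37191); u = 627.7·(+0.32575)/1.37191 + 303.2 = 452.2417, v = 679.2·(-0.17811)/1.37191 + 236.2 = 148.0227
M1: Pc = R·M1+t = (+0.55063, -0.13013, +1.37679); u = 627.7·(+0.55063)/1.37679 + 303.2 = 554.2422, v = 679.2·(-0.13013)/1.37679 + 236.2 = 172.0063
M2: Pc = R·M2+t = (+0.59865, -0.35069, +1.33269); u = 627.7·(+0.59865)/1.33269 + 303.2 = 585.1666, v = 679.2·(-0.35069)/1.33269 + 236.2 = 57.4716
M3: Pc = R·M3+t = (+0.37377, -0.39867, +1.32781); u = 627.7·(+0.37377)/1.32781 + 303.2 = 479.8920, v = 679.2·(-0.39867)/1.32781 + 236.2 = 32.2702

c0=(452.24, 148.02) c1=(554.24, 172.01) c2=(585.17, 57.47) c3=(479.89, 32.27)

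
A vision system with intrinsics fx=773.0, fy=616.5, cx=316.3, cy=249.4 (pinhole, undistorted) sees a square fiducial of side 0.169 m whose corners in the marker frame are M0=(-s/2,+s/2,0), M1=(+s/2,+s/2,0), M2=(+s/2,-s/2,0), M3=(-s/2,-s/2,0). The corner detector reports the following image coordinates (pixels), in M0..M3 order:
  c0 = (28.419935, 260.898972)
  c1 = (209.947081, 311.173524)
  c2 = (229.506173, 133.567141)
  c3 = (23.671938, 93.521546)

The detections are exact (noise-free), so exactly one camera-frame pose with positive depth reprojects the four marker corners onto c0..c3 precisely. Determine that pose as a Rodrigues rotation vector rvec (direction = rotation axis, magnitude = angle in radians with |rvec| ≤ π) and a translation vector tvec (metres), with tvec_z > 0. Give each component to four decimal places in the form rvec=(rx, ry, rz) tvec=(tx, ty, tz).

Intrinsics K: fx=773.0, fy=616.5, cx=316.3, cy=249.4
Marker side s = 0.169 m; corners in marker frame (Z=0):
  M0 = (-0.0845, +0.0845, 0)
  M1 = (+0.0845, +0.0845, 0)
  M2 = (+0.0845, -0.0845, 0)
  M3 = (-0.0845, -0.0845, 0)
Detected image corners:
  c0 = (28.419935, 260.898972) px
  c1 = (209.947081, 311.173524) px
  c2 = (229.506173, 133.567141) px
  c3 = (23.671938, 93.521546) px
Planar DLT: solve 8×8 A·h = b for H (H[2,2]=1):
  H  [+1075.30467 +48.18065 +118.24229]
  H  [+161.19655 +1163.52298 +204.02166]
  H  [-0.53991 +0.72196 +1.00000]
B = K⁻¹H; ‖b₁‖=1.766452, ‖b₂‖=1.766452; λ = 2/(‖b₁‖+‖b₂‖) = 0.566107, sign → tz>0 ⇒ λ=+0.566107
r₁ = λ·B[:,0] = (+0.91257,+0.27167,-0.30565); r₂ = λ·B[:,1] = (-0.13195,+0.90308,+0.40871)
r₃ = r₁×r₂ = (+0.38706,-0.33264,+0.85996); SVD([r₁ r₂ r₃]) → R = UVᵀ:
  R  [+0.91257 -0.13195 +0.38706]
  R  [+0.27167 +0.90308 -0.33264]
  R  [-0.30565 +0.40871 +0.85996]
t = (-0.14505, -0.04167, +0.56611) m
tr R = 2.675605; θ = arccos((tr R − 1)/2) = 0.577551 rad = 33.091°
axis k = ((R−Rᵀ)₃₂, (R−Rᵀ)₁₃, (R−Rᵀ)₂₁) / (2 sinθ) = (+0.678926, +0.634374, +0.369633)
rvec = θ·k = (+0.392114, +0.366383, +0.213482)

rvec=(0.3921, 0.3664, 0.2135) tvec=(-0.1450, -0.0417, 0.5661)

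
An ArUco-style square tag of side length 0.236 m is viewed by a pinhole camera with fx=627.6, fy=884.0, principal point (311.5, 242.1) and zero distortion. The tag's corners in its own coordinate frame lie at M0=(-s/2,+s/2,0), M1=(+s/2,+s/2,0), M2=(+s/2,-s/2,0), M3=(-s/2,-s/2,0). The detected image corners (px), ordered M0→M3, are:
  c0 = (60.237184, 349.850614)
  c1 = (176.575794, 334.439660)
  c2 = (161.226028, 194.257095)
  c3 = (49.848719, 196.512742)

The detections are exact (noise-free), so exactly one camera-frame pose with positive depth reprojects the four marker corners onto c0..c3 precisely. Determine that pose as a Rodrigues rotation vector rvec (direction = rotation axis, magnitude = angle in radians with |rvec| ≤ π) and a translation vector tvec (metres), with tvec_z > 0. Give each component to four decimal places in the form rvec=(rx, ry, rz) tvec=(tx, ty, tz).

rvec=(-0.3578, -0.4980, -0.1356) tvec=(-0.4200, 0.0371, 1.3364)

Intrinsics K: fx=627.6, fy=884.0, cx=311.5, cy=242.1
Marker side s = 0.236 m; corners in marker frame (Z=0):
  M0 = (-0.1180, +0.1180, 0)
  M1 = (+0.1180, +0.1180, 0)
  M2 = (+0.1180, -0.1180, 0)
  M3 = (-0.1180, -0.1180, 0)
Detected image corners:
  c0 = (60.237184, 349.850614) px
  c1 = (176.575794, 334.439660) px
  c2 = (161.226028, 194.257095) px
  c3 = (49.848719, 196.512742) px
Planar DLT: solve 8×8 A·h = b for H (H[2,2]=1):
  H  [+523.17476 +29.67532 +114.26042]
  H  [+61.74072 +559.91183 +266.61700]
  H  [+0.36622 -0.22603 +1.00000]
B = K⁻¹H; ‖b₁‖=0.748295, ‖b₂‖=0.748295; λ = 2/(‖b₁‖+‖b₂‖) = 1.336372, sign → tz>0 ⇒ λ=+1.336372
r₁ = λ·B[:,0] = (+0.87111,-0.04070,+0.48940); r₂ = λ·B[:,1] = (+0.21311,+0.92916,-0.30206)
r₃ = r₁×r₂ = (-0.44244,+0.36743,+0.81807); SVD([r₁ r₂ r₃]) → R = UVᵀ:
  R  [+0.87111 +0.21311 -0.44244]
  R  [-0.04070 +0.92916 +0.36743]
  R  [+0.48940 -0.30206 +0.81807]
t = (-0.41999, +0.03706, +1.33637) m
tr R = 2.618343; θ = arccos((tr R − 1)/2) = 0.628056 rad = 35.985°
axis k = ((R−Rᵀ)₃₂, (R−Rᵀ)₁₃, (R−Rᵀ)₂₁) / (2 sinθ) = (-0.569705, -0.792962, -0.215981)
rvec = θ·k = (-0.357806, -0.498025, -0.135648)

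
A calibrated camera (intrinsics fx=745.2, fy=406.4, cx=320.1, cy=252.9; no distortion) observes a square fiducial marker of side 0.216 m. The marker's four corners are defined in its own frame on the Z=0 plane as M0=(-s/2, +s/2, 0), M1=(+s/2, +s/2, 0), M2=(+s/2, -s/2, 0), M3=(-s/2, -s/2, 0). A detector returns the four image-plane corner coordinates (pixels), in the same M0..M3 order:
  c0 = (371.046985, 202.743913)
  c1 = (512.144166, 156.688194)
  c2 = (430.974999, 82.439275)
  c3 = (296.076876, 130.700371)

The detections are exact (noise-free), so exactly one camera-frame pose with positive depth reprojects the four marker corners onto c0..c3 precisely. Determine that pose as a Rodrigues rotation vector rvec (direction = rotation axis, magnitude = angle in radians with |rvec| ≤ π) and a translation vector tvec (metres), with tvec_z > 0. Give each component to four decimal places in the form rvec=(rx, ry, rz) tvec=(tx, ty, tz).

Intrinsics K: fx=745.2, fy=406.4, cx=320.1, cy=252.9
Marker side s = 0.216 m; corners in marker frame (Z=0):
  M0 = (-0.1080, +0.1080, 0)
  M1 = (+0.1080, +0.1080, 0)
  M2 = (+0.1080, -0.1080, 0)
  M3 = (-0.1080, -0.1080, 0)
Detected image corners:
  c0 = (371.046985, 202.743913) px
  c1 = (512.144166, 156.688194) px
  c2 = (430.974999, 82.439275) px
  c3 = (296.076876, 130.700371) px
Planar DLT: solve 8×8 A·h = b for H (H[2,2]=1):
  H  [+558.00743 +323.07044 +400.66796]
  H  [-247.08203 +324.99872 +143.28022]
  H  [-0.20053 -0.09453 +1.00000]
B = K⁻¹H; ‖b₁‖=0.985295, ‖b₂‖=0.985295; λ = 2/(‖b₁‖+‖b₂‖) = 1.014924, sign → tz>0 ⇒ λ=+1.014924
r₁ = λ·B[:,0] = (+0.84740,-0.49040,-0.20352); r₂ = λ·B[:,1] = (+0.48121,+0.87134,-0.09594)
r₃ = r₁×r₂ = (+0.22438,-0.01664,+0.97436); SVD([r₁ r₂ r₃]) → R = UVᵀ:
  R  [+0.84740 +0.48121 +0.22438]
  R  [-0.49040 +0.87134 -0.01664]
  R  [-0.20352 -0.09594 +0.97436]
t = (+0.10973, -0.27376, +1.01492) m
tr R = 2.693096; θ = arccos((tr R − 1)/2) = 0.561330 rad = 32.162°
axis k = ((R−Rᵀ)₃₂, (R−Rᵀ)₁₃, (R−Rᵀ)₂₁) / (2 sinθ) = (-0.074483, +0.401926, -0.912638)
rvec = θ·k = (-0.041809, +0.225613, -0.512291)

rvec=(-0.0418, 0.2256, -0.5123) tvec=(0.1097, -0.2738, 1.0149)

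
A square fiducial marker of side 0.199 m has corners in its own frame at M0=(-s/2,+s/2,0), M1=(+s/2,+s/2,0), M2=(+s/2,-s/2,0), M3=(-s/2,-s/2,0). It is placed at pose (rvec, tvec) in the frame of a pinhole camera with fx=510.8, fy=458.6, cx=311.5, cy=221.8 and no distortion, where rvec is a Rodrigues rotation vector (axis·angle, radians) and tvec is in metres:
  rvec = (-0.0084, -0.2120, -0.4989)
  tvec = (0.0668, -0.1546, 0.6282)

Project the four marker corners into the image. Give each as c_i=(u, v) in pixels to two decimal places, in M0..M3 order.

c0=(335.61, 206.80) c1=(467.50, 141.47) c2=(394.53, 15.92) c3=(255.84, 73.75)

Intrinsics K: fx=510.8, fy=458.6, cx=311.5, cy=221.8
Marker side s = 0.199 m; corners in marker frame (Z=0):
  M0 = (-0.0995, +0.0995, 0)
  M1 = (+0.0995, +0.0995, 0)
  M2 = (+0.0995, -0.0995, 0)
  M3 = (-0.0995, -0.0995, 0)
rvec = (-0.0084, -0.2120, -0.4989), |rvec| = θ = 0.54214 rad = 31.062°
Rodrigues: sinθ=0.51597, 1−cosθ=0.14339; R = I + sinθ·[k]× + (1−cosθ)·[k]×²:
    [+0.85664 +0.47569 -0.19972]
    [-0.47395 +0.87853 +0.05960]
    [+0.20381 +0.04361 +0.97804]
t = (0.0668, -0.1546, 0.6282) m
M0: Pc = R·M0+t = (+0.02890, -0.02003, +0.61226); u = 510.8·(+0.02890)/0.61226 + 311.5 = 335.6067, v = 458.6·(-0.02003)/0.61226 + 221.8 = 206.7984
M1: Pc = R·M1+t = (+0.19937, -0.11434, +0.65282); u = 510.8·(+0.19937)/0.65282 + 311.5 = 467.4951, v = 458.6·(-0.11434)/0.65282 + 221.8 = 141.4743
M2: Pc = R·M2+t = (+0.10470, -0.28917, +0.64414); u = 510.8·(+0.10470)/0.64414 + 311.5 = 394.5305, v = 458.6·(-0.28917)/0.64414 + 221.8 = 15.9221
M3: Pc = R·M3+t = (-0.06577, -0.19486, +0.60358); u = 510.8·(-0.06577)/0.60358 + 311.5 = 255.8430, v = 458.6·(-0.19486)/0.60358 + 221.8 = 73.7488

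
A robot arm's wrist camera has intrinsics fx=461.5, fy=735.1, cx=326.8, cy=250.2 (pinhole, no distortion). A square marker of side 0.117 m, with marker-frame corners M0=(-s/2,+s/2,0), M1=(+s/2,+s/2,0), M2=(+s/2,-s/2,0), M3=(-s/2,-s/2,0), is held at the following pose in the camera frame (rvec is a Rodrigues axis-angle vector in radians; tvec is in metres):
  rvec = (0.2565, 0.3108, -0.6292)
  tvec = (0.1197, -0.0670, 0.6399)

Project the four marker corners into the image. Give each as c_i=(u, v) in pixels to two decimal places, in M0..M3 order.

Intrinsics K: fx=461.5, fy=735.1, cx=326.8, cy=250.2
Marker side s = 0.117 m; corners in marker frame (Z=0):
  M0 = (-0.0585, +0.0585, 0)
  M1 = (+0.0585, +0.0585, 0)
  M2 = (+0.0585, -0.0585, 0)
  M3 = (-0.0585, -0.0585, 0)
rvec = (0.2565, 0.3108, -0.6292), |rvec| = θ = 0.74718 rad = 42.810°
Rodrigues: sinθ=0.67957, 1−cosθ=0.26639; R = I + sinθ·[k]× + (1−cosθ)·[k]×²:
    [+0.76500 +0.61031 +0.20567]
    [-0.53423 +0.77970 -0.32660]
    [-0.35969 +0.13998 +0.92251]
t = (0.1197, -0.0670, 0.6399) m
M0: Pc = R·M0+t = (+0.11065, +0.00986, +0.66913); u = 461.5·(+0.11065)/0.66913 + 326.8 = 403.1157, v = 735.1·(+0.00986)/0.66913 + 250.2 = 261.0373
M1: Pc = R·M1+t = (+0.20016, -0.05264, +0.62705); u = 461.5·(+0.20016)/0.62705 + 326.8 = 474.1123, v = 735.1·(-0.05264)/0.62705 + 250.2 = 188.4892
M2: Pc = R·M2+t = (+0.12875, -0.14386, +0.61067); u = 461.5·(+0.12875)/0.61067 + 326.8 = 424.0996, v = 735.1·(-0.14386)/0.61067 + 250.2 = 77.0213
M3: Pc = R·M3+t = (+0.03924, -0.08136, +0.65275); u = 461.5·(+0.03924)/0.65275 + 326.8 = 354.5461, v = 735.1·(-0.08136)/0.65275 + 250.2 = 158.5761

c0=(403.12, 261.04) c1=(474.11, 188.49) c2=(424.10, 77.02) c3=(354.55, 158.58)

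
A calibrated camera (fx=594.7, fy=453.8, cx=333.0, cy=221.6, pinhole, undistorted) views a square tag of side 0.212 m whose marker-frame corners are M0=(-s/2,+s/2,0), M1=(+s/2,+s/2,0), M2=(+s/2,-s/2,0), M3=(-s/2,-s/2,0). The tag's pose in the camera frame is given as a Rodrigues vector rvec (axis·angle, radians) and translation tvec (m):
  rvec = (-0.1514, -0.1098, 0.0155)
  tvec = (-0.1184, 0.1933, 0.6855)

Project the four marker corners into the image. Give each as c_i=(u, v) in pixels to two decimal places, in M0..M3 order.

c0=(130.10, 425.44) c1=(320.94, 421.93) c2=(322.74, 279.54) c3=(140.83, 278.16)

Intrinsics K: fx=594.7, fy=453.8, cx=333.0, cy=221.6
Marker side s = 0.212 m; corners in marker frame (Z=0):
  M0 = (-0.1060, +0.1060, 0)
  M1 = (+0.1060, +0.1060, 0)
  M2 = (+0.1060, -0.1060, 0)
  M3 = (-0.1060, -0.1060, 0)
rvec = (-0.1514, -0.1098, 0.0155), |rvec| = θ = 0.18767 rad = 10.752°
Rodrigues: sinθ=0.18657, 1−cosθ=0.01756; R = I + sinθ·[k]× + (1−cosθ)·[k]×²:
    [+0.99387 -0.00712 -0.11033]
    [+0.02370 +0.98845 +0.14966]
    [+0.10799 -0.15136 +0.98256]
t = (-0.1184, 0.1933, 0.6855) m
M0: Pc = R·M0+t = (-0.22451, +0.29556, +0.65801); u = 594.7·(-0.22451)/0.65801 + 333.0 = 130.0952, v = 453.8·(+0.29556)/0.65801 + 221.6 = 425.4376
M1: Pc = R·M1+t = (-0.01380, +0.30059, +0.68090); u = 594.7·(-0.01380)/0.68090 + 333.0 = 320.9430, v = 453.8·(+0.30059)/0.68090 + 221.6 = 421.9324
M2: Pc = R·M2+t = (-0.01229, +0.09104, +0.71299); u = 594.7·(-0.01229)/0.71299 + 333.0 = 322.7449, v = 453.8·(+0.09104)/0.71299 + 221.6 = 279.5419
M3: Pc = R·M3+t = (-0.22300, +0.08601, +0.69010); u = 594.7·(-0.22300)/0.69010 + 333.0 = 140.8311, v = 453.8·(+0.08601)/0.69010 + 221.6 = 278.1606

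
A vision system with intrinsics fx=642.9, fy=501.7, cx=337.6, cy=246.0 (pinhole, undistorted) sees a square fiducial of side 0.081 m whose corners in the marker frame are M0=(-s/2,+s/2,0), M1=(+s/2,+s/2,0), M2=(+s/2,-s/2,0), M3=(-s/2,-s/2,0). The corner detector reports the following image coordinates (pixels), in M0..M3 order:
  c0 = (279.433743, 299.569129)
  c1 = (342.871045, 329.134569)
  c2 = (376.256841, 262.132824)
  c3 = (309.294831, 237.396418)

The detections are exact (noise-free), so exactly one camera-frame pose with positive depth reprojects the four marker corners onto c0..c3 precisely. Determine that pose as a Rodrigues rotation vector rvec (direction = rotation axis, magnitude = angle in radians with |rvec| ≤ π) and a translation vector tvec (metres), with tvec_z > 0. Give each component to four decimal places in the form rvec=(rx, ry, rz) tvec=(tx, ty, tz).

rvec=(-0.0117, 0.6354, 0.3845) tvec=(-0.0109, 0.0414, 0.5808)

Intrinsics K: fx=642.9, fy=501.7, cx=337.6, cy=246.0
Marker side s = 0.081 m; corners in marker frame (Z=0):
  M0 = (-0.0405, +0.0405, 0)
  M1 = (+0.0405, +0.0405, 0)
  M2 = (+0.0405, -0.0405, 0)
  M3 = (-0.0405, -0.0405, 0)
Detected image corners:
  c0 = (279.433743, 299.569129) px
  c1 = (342.871045, 329.134569) px
  c2 = (376.256841, 262.132824) px
  c3 = (309.294831, 237.396418) px
Planar DLT: solve 8×8 A·h = b for H (H[2,2]=1):
  H  [+477.88306 -329.86250 +325.52726]
  H  [+53.42247 +847.64048 +281.74724]
  H  [-0.99977 +0.18250 +1.00000]
B = K⁻¹H; ‖b₁‖=1.721701, ‖b₂‖=1.721701; λ = 2/(‖b₁‖+‖b₂‖) = 0.580821, sign → tz>0 ⇒ λ=+0.580821
r₁ = λ·B[:,0] = (+0.73667,+0.34658,-0.58069); r₂ = λ·B[:,1] = (-0.35367,+0.92934,+0.10600)
r₃ = r₁×r₂ = (+0.57640,+0.12729,+0.80720); SVD([r₁ r₂ r₃]) → R = UVᵀ:
  R  [+0.73667 -0.35367 +0.57640]
  R  [+0.34658 +0.92934 +0.12729]
  R  [-0.58069 +0.10600 +0.80720]
t = (-0.01091, +0.04138, +0.58082) m
tr R = 2.473210; θ = arccos((tr R − 1)/2) = 0.742760 rad = 42.557°
axis k = ((R−Rᵀ)₃₂, (R−Rᵀ)₁₃, (R−Rᵀ)₂₁) / (2 sinθ) = (-0.015741, +0.855424, +0.517689)
rvec = θ·k = (-0.011692, +0.635374, +0.384519)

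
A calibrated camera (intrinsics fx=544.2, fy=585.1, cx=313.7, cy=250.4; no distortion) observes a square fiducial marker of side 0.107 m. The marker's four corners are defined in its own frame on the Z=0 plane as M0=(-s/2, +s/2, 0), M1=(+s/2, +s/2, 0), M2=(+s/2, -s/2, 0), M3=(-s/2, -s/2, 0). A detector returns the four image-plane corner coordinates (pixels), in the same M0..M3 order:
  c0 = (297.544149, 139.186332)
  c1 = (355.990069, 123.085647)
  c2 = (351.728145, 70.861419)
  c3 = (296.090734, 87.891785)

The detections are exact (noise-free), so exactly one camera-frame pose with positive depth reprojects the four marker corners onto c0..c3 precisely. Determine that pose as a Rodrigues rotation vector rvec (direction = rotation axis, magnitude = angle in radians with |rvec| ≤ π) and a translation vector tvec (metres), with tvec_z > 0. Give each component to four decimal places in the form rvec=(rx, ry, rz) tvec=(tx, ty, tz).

Intrinsics K: fx=544.2, fy=585.1, cx=313.7, cy=250.4
Marker side s = 0.107 m; corners in marker frame (Z=0):
  M0 = (-0.0535, +0.0535, 0)
  M1 = (+0.0535, +0.0535, 0)
  M2 = (+0.0535, -0.0535, 0)
  M3 = (-0.0535, -0.0535, 0)
Detected image corners:
  c0 = (297.544149, 139.186332) px
  c1 = (355.990069, 123.085647) px
  c2 = (351.728145, 70.861419) px
  c3 = (296.090734, 87.891785) px
Planar DLT: solve 8×8 A·h = b for H (H[2,2]=1):
  H  [+431.87967 -118.15986 +324.83102]
  H  [-187.56792 +436.86230 +104.77814]
  H  [-0.31016 -0.44461 +1.00000]
B = K⁻¹H; ‖b₁‖=1.037804, ‖b₂‖=1.037804; λ = 2/(‖b₁‖+‖b₂‖) = 0.963573, sign → tz>0 ⇒ λ=+0.963573
r₁ = λ·B[:,0] = (+0.93697,-0.18099,-0.29886); r₂ = λ·B[:,1] = (+0.03774,+0.90279,-0.42842)
r₃ = r₁×r₂ = (+0.34735,+0.39014,+0.85272); SVD([r₁ r₂ r₃]) → R = UVᵀ:
  R  [+0.93697 +0.03774 +0.34735]
  R  [-0.18099 +0.90279 +0.39014]
  R  [-0.29886 -0.42842 +0.85272]
t = (+0.01971, -0.23982, +0.96357) m
tr R = 2.692492; θ = arccos((tr R − 1)/2) = 0.561897 rad = 32.194°
axis k = ((R−Rᵀ)₃₂, (R−Rᵀ)₁₃, (R−Rᵀ)₂₁) / (2 sinθ) = (-0.768172, +0.606445, -0.205272)
rvec = θ·k = (-0.431633, +0.340759, -0.115342)

rvec=(-0.4316, 0.3408, -0.1153) tvec=(0.0197, -0.2398, 0.9636)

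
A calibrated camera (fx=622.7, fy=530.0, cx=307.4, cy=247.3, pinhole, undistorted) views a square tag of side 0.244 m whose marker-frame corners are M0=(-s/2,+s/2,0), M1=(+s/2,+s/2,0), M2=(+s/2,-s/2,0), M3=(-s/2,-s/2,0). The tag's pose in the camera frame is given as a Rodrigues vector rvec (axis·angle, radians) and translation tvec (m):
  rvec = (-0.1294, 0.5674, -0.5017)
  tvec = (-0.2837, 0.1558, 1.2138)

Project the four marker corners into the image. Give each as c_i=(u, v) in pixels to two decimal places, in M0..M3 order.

Intrinsics K: fx=622.7, fy=530.0, cx=307.4, cy=247.3
Marker side s = 0.244 m; corners in marker frame (Z=0):
  M0 = (-0.1220, +0.1220, 0)
  M1 = (+0.1220, +0.1220, 0)
  M2 = (+0.1220, -0.1220, 0)
  M3 = (-0.1220, -0.1220, 0)
rvec = (-0.1294, 0.5674, -0.5017), |rvec| = θ = 0.76837 rad = 44.024°
Rodrigues: sinθ=0.69496, 1−cosθ=0.28095; R = I + sinθ·[k]× + (1−cosθ)·[k]×²:
    [+0.72701 +0.41883 +0.54409]
    [-0.48871 +0.87225 -0.01843]
    [-0.48230 -0.25250 +0.83883]
t = (-0.2837, 0.1558, 1.2138) m
M0: Pc = R·M0+t = (-0.32130, +0.32184, +1.24184); u = 622.7·(-0.32130)/1.24184 + 307.4 = 146.2897, v = 530.0·(+0.32184)/1.24184 + 247.3 = 384.6562
M1: Pc = R·M1+t = (-0.14391, +0.20259, +1.12415); u = 622.7·(-0.14391)/1.12415 + 307.4 = 227.6859, v = 530.0·(+0.20259)/1.12415 + 247.3 = 342.8152
M2: Pc = R·M2+t = (-0.24610, -0.01024, +1.18576); u = 622.7·(-0.24610)/1.18576 + 307.4 = 178.1606, v = 530.0·(-0.01024)/1.18576 + 247.3 = 242.7242
M3: Pc = R·M3+t = (-0.42349, +0.10901, +1.30345); u = 622.7·(-0.42349)/1.30345 + 307.4 = 105.0831, v = 530.0·(+0.10901)/1.30345 + 247.3 = 291.6242

c0=(146.29, 384.66) c1=(227.69, 342.82) c2=(178.16, 242.72) c3=(105.08, 291.62)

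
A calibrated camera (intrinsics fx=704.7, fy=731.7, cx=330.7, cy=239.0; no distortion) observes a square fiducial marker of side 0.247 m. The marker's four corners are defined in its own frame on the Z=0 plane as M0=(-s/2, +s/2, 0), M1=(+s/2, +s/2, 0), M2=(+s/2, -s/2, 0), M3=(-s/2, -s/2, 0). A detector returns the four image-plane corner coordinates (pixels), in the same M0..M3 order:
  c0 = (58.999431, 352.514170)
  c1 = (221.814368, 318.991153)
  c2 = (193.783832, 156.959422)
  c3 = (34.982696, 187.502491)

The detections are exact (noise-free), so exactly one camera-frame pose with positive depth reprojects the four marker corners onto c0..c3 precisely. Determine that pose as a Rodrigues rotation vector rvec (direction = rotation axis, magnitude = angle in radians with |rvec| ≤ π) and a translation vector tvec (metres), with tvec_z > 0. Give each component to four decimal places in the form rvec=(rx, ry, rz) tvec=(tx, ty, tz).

Intrinsics K: fx=704.7, fy=731.7, cx=330.7, cy=239.0
Marker side s = 0.247 m; corners in marker frame (Z=0):
  M0 = (-0.1235, +0.1235, 0)
  M1 = (+0.1235, +0.1235, 0)
  M2 = (+0.1235, -0.1235, 0)
  M3 = (-0.1235, -0.1235, 0)
Detected image corners:
  c0 = (58.999431, 352.514170) px
  c1 = (221.814368, 318.991153) px
  c2 = (193.783832, 156.959422) px
  c3 = (34.982696, 187.502491) px
Planar DLT: solve 8×8 A·h = b for H (H[2,2]=1):
  H  [+657.60073 +91.45889 +127.73867]
  H  [-116.31673 +634.17472 +252.78242]
  H  [+0.05232 -0.10952 +1.00000]
B = K⁻¹H; ‖b₁‖=0.926987, ‖b₂‖=0.926987; λ = 2/(‖b₁‖+‖b₂‖) = 1.078764, sign → tz>0 ⇒ λ=+1.078764
r₁ = λ·B[:,0] = (+0.98017,-0.18993,+0.05645); r₂ = λ·B[:,1] = (+0.19545,+0.97357,-0.11815)
r₃ = r₁×r₂ = (-0.03252,+0.12684,+0.99139); SVD([r₁ r₂ r₃]) → R = UVᵀ:
  R  [+0.98017 +0.19545 -0.03252]
  R  [-0.18993 +0.97357 +0.12684]
  R  [+0.05645 -0.11815 +0.99139]
t = (-0.31070, +0.02032, +1.07876) m
tr R = 2.945136; θ = arccos((tr R − 1)/2) = 0.234770 rad = 13.451°
axis k = ((R−Rᵀ)₃₂, (R−Rᵀ)₁₃, (R−Rᵀ)₂₁) / (2 sinθ) = (-0.526580, -0.191217, -0.828342)
rvec = θ·k = (-0.123625, -0.044892, -0.194470)

rvec=(-0.1236, -0.0449, -0.1945) tvec=(-0.3107, 0.0203, 1.0788)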